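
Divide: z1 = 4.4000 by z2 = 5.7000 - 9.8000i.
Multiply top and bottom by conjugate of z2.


Conjugate of z2 = 5.7000 + 9.8000i
Numerator: (4.4000)(5.7000 + 9.8000i) = 25.0800 + 43.1200i
Denominator: 5.7^2 + (-9.8)^2 = 128.53
Result = (25.0800 + 43.1200i)/128.53

0.1951 + 0.3355i


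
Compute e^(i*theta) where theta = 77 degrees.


cos(77°) = 0.2250
sin(77°) = 0.9744

e^(i*77°) = 0.2250 + 0.9744i


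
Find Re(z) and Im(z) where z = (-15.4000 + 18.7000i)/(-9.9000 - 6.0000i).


Multiply by conjugate: (-15.4000 + 18.7000i)(-9.9000 + 6.0000i) / ((-9.9)^2 + (-6)^2)
Numerator real = -15.4*(-9.9) + 18.7*(-6) = 40.26
Numerator imag = 18.7*(-9.9) - (-15.4)*(-6) = -277.53
Denominator = 134.01
Re(z) = 40.26/134.01 = 0.3004
Im(z) = -277.53/134.01 = -2.0710

Re(z) = 0.3004, Im(z) = -2.0710


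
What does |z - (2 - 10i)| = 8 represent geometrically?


|z - z0| = r is a circle with center z0 and radius r.
Center = (2, -10), radius = 8

Circle with center (2, -10) and radius 8


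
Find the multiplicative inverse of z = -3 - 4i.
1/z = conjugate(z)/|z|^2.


|z|^2 = 9+16 = 25
1/z = (-3 + 4i)/25

1/z = -0.1200 + 0.1600i


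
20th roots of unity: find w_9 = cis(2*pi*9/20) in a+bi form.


Angle = 360*9/20 = 162°
a = cos(162°) = -0.9511
b = sin(162°) = 0.3090

-0.9511 + 0.3090i


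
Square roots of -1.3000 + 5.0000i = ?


|z| = sqrt(1.69+25) = 5.1662
sqrt((|z|+a)/2) = sqrt((5.1662+(-1.3))/2) = sqrt(1.9331) = 1.3904
sqrt((|z|-a)/2) = sqrt((5.1662-(-1.3))/2) = sqrt(3.2331) = 1.7981

±(1.3904 + 1.7981i) i.e. 1.3904 + 1.7981i and -1.3904 - 1.7981i


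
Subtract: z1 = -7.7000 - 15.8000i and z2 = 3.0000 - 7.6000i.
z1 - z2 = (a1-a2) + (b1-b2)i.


Real: -7.7 - 3 = -10.7
Imag: -15.8 + 7.6 = -8.2

-10.7000 - 8.2000i


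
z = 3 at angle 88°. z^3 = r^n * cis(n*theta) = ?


r^3 = 3^3 = 27
n*theta = 3*88° = 264° = 264° (mod 360)
a = 27*cos(264°) = -2.8223
b = 27*sin(264°) = -26.8521

27 cis(264°) = -2.8223 - 26.8521i


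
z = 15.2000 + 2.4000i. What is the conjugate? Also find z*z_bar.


z_bar = 15.2000 - 2.4000i
z*z_bar = 15.2^2 + 2.4^2 = 231.04 + 5.76 = 236.8

z_bar = 15.2000 - 2.4000i, z*z_bar = 236.8


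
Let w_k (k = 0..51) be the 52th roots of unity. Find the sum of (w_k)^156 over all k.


The roots are w_k = w^k with w = e^(2*pi*i/52), and (w^k)^156 = (w^156)^k.
So S = 1 + u + u^2 + ... + u^(51) with u = w^156.
156 = 3*52 + 0, so 156 is a multiple of 52 and u = (w^52)^3 = 1.
Every one of the 52 terms equals 1: S = 52

S = 52


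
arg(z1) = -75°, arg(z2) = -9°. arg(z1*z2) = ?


arg(z1*z2) = -75° - 9° = -84°
Normalized to (-180°, 180°]: -84°

-84°


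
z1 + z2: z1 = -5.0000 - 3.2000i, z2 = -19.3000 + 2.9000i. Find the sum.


Real: -5 - 19.3 = -24.3
Imag: -3.2 + 2.9 = -0.3

-24.3000 - 0.3000i


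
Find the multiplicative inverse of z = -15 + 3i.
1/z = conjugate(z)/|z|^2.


|z|^2 = 225+9 = 234
1/z = (-15 - 3i)/234

1/z = -0.0641 - 0.0128i


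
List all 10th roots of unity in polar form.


The 10th roots of unity are cis(360k/10°) for k=0..9
Angle step = 360/10 = 36°
Primitive root: cis(36°)
Primitive root = 0.8090 + 0.5878i

10 roots at angles: 0°, 36°, 72°, 108°, 144°, 180°, 216°, 252°, 288°, 324°


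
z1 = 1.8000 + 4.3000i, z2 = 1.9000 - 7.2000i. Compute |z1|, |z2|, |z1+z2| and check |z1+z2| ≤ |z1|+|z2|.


|z1| = sqrt(1.8^2 + 4.3^2) = sqrt(21.73) = 4.6615
|z2| = sqrt(1.9^2 + (-7.2)^2) = sqrt(55.45) = 7.4465
z1+z2 = 3.7000 - 2.9000i
|z1+z2| = sqrt(22.1) = 4.7011
|z1|+|z2| = 4.6615 + 7.4465 = 12.1080

|z1+z2| = 4.7011 ≤ |z1|+|z2| = 12.1080 (verified)


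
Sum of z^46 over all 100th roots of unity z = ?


The roots are w_k = w^k with w = e^(2*pi*i/100), and (w^k)^46 = (w^46)^k.
So S = 1 + u + u^2 + ... + u^(99) with u = w^46.
46 = 0*100 + 46, so 46 is not a multiple of 100: u = w^46 ≠ 1 (w is a primitive 100th root), while u^100 = (w^100)^46 = 1.
Geometric series: S = (1 - u^100)/(1 - u) = (1 - 1)/(1 - u) = 0

S = 0


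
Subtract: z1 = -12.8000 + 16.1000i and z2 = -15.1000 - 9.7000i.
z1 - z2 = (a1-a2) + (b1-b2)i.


Real: -12.8 + 15.1 = 2.3
Imag: 16.1 + 9.7 = 25.8

2.3000 + 25.8000i


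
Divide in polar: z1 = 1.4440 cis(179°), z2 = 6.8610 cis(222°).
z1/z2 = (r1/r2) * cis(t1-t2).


r = 1.4440 / 6.8610 = 0.2105
theta = 179° - 222° = -43° = 317° (mod 360)

0.2105 cis(317°)


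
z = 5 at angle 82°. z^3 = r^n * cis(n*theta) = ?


r^3 = 5^3 = 125
n*theta = 3*82° = 246° = 246° (mod 360)
a = 125*cos(246°) = -50.8421
b = 125*sin(246°) = -114.1932

125 cis(246°) = -50.8421 - 114.1932i


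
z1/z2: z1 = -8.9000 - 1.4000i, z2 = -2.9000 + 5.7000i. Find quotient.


Conjugate of z2 = -2.9000 - 5.7000i
Numerator: (-8.9000 - 1.4000i)(-2.9000 - 5.7000i) = 17.8300 + 54.7900i
Denominator: (-2.9)^2 + 5.7^2 = 40.9
Result = (17.8300 + 54.7900i)/40.9

0.4359 + 1.3396i


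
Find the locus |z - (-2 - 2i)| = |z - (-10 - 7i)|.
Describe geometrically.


Equal distances means the locus is the perpendicular bisector of z1 and z2.
Midpoint = ((-2+(-10))/2, (-2+(-7))/2) = (-6.0000, -4.5000)

Perpendicular bisector through (-6.0000, -4.5000)


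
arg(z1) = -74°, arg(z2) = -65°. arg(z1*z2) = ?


arg(z1*z2) = -74° - 65° = -139°
Normalized to (-180°, 180°]: -139°

-139°


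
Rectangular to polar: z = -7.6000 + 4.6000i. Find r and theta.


r = sqrt(57.76+21.16) = sqrt(78.92) = 8.8837
theta = atan2(4.6, -7.6) = 148.8150 degrees

r = 8.8837, theta = 148.8150 degrees


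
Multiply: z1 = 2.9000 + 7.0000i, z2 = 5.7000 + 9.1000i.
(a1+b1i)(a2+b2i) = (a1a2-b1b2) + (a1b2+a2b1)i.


Real = 2.9*5.7 - 7*9.1 = 16.53 - 63.7 = -47.17
Imag = 2.9*9.1 + 5.7*7 = 26.39 + 39.9 = 66.29

-47.1700 + 66.2900i


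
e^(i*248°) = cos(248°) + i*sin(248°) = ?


cos(248°) = -0.3746
sin(248°) = -0.9272

e^(i*248°) = -0.3746 - 0.9272i


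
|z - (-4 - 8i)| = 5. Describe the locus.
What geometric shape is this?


|z - z0| = r is a circle with center z0 and radius r.
Center = (-4, -8), radius = 5

Circle with center (-4, -8) and radius 5


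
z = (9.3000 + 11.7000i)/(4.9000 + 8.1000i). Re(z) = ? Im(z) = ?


Multiply by conjugate: (9.3000 + 11.7000i)(4.9000 - 8.1000i) / (4.9^2 + 8.1^2)
Numerator real = 9.3*4.9 + 11.7*8.1 = 140.34
Numerator imag = 11.7*4.9 - 9.3*8.1 = -18
Denominator = 89.62
Re(z) = 140.34/89.62 = 1.5659
Im(z) = -18/89.62 = -0.2008

Re(z) = 1.5659, Im(z) = -0.2008


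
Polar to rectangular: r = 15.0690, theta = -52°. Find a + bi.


a = 15.0690*cos(-52°) = 15.0690*0.61566 = 9.2774
b = 15.0690*sin(-52°) = 15.0690*(-0.78801) = -11.8745

9.2774 - 11.8745i


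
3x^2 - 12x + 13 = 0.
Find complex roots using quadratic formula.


disc = (-12)^2 - 4*3*13 = 144 - 156 = -12
sqrt(|disc|) = sqrt(12) = 3.4641
Real part = 12/(2*3) = 2.0000
Imag part = 3.4641/(2*3) = 0.5774

2.0000 ± 0.5774i


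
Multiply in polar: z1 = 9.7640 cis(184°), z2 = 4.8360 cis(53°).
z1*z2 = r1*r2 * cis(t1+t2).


r = 9.7640 * 4.8360 = 47.2187
theta = 184° + 53° = 237° = 237° (mod 360)

47.2187 cis(237°)


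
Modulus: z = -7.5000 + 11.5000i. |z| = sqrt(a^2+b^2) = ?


|z| = sqrt((-7.5)^2 + 11.5^2) = sqrt(56.25 + 132.25) = sqrt(188.5) = 13.7295

|z| = 13.7295


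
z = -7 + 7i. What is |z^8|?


|z| = sqrt(49+49) = sqrt(98) = 9.8995
|z^8| = |z|^8 = (sqrt(98))^8 = 98^4 = 92236816

|z^8| = 92236816


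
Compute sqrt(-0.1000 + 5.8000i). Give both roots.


|z| = sqrt(0.01+33.64) = 5.8009
sqrt((|z|+a)/2) = sqrt((5.8009+(-0.1))/2) = sqrt(2.8504) = 1.6883
sqrt((|z|-a)/2) = sqrt((5.8009-(-0.1))/2) = sqrt(2.9504) = 1.7177

±(1.6883 + 1.7177i) i.e. 1.6883 + 1.7177i and -1.6883 - 1.7177i


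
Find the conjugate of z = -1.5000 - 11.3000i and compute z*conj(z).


z_bar = -1.5000 + 11.3000i
z*z_bar = (-1.5)^2 + (-11.3)^2 = 2.25 + 127.69 = 129.94

z_bar = -1.5000 + 11.3000i, z*z_bar = 129.94


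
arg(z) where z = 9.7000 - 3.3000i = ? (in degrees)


Re = 9.7, Im = -3.3
arg = atan2(-3.3, 9.7) = -18.7886 degrees

arg(z) = -18.7886 degrees


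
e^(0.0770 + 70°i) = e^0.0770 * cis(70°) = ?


e^0.0770 = 1.0800
cos(70°) = 0.342
sin(70°) = 0.9397
Real = 1.0800*0.342 = 0.3694
Imag = 1.0800*0.9397 = 1.0149

0.3694 + 1.0149i


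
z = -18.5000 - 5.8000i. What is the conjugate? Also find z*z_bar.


z_bar = -18.5000 + 5.8000i
z*z_bar = (-18.5)^2 + (-5.8)^2 = 342.25 + 33.64 = 375.89

z_bar = -18.5000 + 5.8000i, z*z_bar = 375.89


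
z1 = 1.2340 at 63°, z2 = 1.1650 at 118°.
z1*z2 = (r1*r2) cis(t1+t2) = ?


r = 1.2340 * 1.1650 = 1.4376
theta = 63° + 118° = 181° = 181° (mod 360)

1.4376 cis(181°)


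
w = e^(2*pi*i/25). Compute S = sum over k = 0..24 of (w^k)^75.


The roots are w_k = w^k with w = e^(2*pi*i/25), and (w^k)^75 = (w^75)^k.
So S = 1 + u + u^2 + ... + u^(24) with u = w^75.
75 = 3*25 + 0, so 75 is a multiple of 25 and u = (w^25)^3 = 1.
Every one of the 25 terms equals 1: S = 25

S = 25


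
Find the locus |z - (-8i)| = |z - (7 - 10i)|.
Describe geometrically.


Equal distances means the locus is the perpendicular bisector of z1 and z2.
Midpoint = ((0+7)/2, (-8+(-10))/2) = (3.5000, -9.0000)

Perpendicular bisector through (3.5000, -9.0000)


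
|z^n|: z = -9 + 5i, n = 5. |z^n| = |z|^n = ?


|z| = sqrt(81+25) = sqrt(106) = 10.2956
|z^5| = |z|^5 = (sqrt(106))^5 = 106^2 * sqrt(106) = 11236*sqrt(106)

|z^5| = 11236*sqrt(106) ≈ 115681.7003


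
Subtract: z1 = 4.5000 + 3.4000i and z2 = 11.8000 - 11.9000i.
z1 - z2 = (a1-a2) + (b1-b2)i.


Real: 4.5 - 11.8 = -7.3
Imag: 3.4 + 11.9 = 15.3

-7.3000 + 15.3000i


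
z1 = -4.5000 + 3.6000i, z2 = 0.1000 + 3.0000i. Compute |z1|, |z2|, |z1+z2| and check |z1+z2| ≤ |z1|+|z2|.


|z1| = sqrt((-4.5)^2 + 3.6^2) = sqrt(33.21) = 5.7628
|z2| = sqrt(0.1^2 + 3^2) = sqrt(9.01) = 3.0017
z1+z2 = -4.4000 + 6.6000i
|z1+z2| = sqrt(62.92) = 7.9322
|z1|+|z2| = 5.7628 + 3.0017 = 8.7645

|z1+z2| = 7.9322 ≤ |z1|+|z2| = 8.7645 (verified)


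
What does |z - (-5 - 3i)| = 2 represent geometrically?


|z - z0| = r is a circle with center z0 and radius r.
Center = (-5, -3), radius = 2

Circle with center (-5, -3) and radius 2


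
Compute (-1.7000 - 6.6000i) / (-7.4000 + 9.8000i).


Conjugate of z2 = -7.4000 - 9.8000i
Numerator: (-1.7000 - 6.6000i)(-7.4000 - 9.8000i) = -52.1000 + 65.5000i
Denominator: (-7.4)^2 + 9.8^2 = 150.8
Result = (-52.1000 + 65.5000i)/150.8

-0.3455 + 0.4344i


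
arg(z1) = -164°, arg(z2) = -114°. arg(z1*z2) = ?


arg(z1*z2) = -164° - 114° = -278°
Normalized to (-180°, 180°]: 82°

82°


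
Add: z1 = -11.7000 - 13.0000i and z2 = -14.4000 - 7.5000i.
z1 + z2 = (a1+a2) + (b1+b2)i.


Real: -11.7 - 14.4 = -26.1
Imag: -13 - 7.5 = -20.5

-26.1000 - 20.5000i


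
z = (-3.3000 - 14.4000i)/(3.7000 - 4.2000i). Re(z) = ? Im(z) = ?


Multiply by conjugate: (-3.3000 - 14.4000i)(3.7000 + 4.2000i) / (3.7^2 + (-4.2)^2)
Numerator real = -3.3*3.7 - (14.4)*(-4.2) = 48.27
Numerator imag = -14.4*3.7 - (-3.3)*(-4.2) = -67.14
Denominator = 31.33
Re(z) = 48.27/31.33 = 1.5407
Im(z) = -67.14/31.33 = -2.1430

Re(z) = 1.5407, Im(z) = -2.1430


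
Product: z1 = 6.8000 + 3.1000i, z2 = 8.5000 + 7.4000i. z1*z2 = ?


Real = 6.8*8.5 - 3.1*7.4 = 57.8 - 22.94 = 34.86
Imag = 6.8*7.4 + 8.5*3.1 = 50.32 + 26.35 = 76.67

34.8600 + 76.6700i


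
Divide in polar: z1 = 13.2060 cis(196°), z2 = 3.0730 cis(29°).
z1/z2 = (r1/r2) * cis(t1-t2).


r = 13.2060 / 3.0730 = 4.2974
theta = 196° - 29° = 167° = 167° (mod 360)

4.2974 cis(167°)


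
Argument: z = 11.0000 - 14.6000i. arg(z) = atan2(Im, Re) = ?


Re = 11, Im = -14.6
arg = atan2(-14.6, 11) = -53.0047 degrees

arg(z) = -53.0047 degrees


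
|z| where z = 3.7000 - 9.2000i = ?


|z| = sqrt(3.7^2 + (-9.2)^2) = sqrt(13.69 + 84.64) = sqrt(98.33) = 9.9161

|z| = 9.9161


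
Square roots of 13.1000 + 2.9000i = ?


|z| = sqrt(171.61+8.41) = 13.4172
sqrt((|z|+a)/2) = sqrt((13.4172+13.1)/2) = sqrt(13.2586) = 3.6412
sqrt((|z|-a)/2) = sqrt((13.4172-13.1)/2) = sqrt(0.1586) = 0.3982

±(3.6412 + 0.3982i) i.e. 3.6412 + 0.3982i and -3.6412 - 0.3982i


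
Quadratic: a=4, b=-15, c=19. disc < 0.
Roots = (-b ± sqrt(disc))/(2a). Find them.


disc = (-15)^2 - 4*4*19 = 225 - 304 = -79
sqrt(|disc|) = sqrt(79) = 8.8882
Real part = 15/(2*4) = 1.8750
Imag part = 8.8882/(2*4) = 1.1110

1.8750 ± 1.1110i


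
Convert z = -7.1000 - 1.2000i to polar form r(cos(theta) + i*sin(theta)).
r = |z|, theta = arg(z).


r = sqrt(50.41+1.44) = sqrt(51.85) = 7.2007
theta = atan2(-1.2, -7.1) = -170.4069 degrees

r = 7.2007, theta = -170.4069 degrees


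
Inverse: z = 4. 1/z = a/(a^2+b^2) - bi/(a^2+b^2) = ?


|z|^2 = 16+0 = 16
1/z = (4 - 0i)/16

1/z = 0.2500 + 0i


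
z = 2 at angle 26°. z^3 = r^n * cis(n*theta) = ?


r^3 = 2^3 = 8
n*theta = 3*26° = 78° = 78° (mod 360)
a = 8*cos(78°) = 1.6633
b = 8*sin(78°) = 7.8252

8 cis(78°) = 1.6633 + 7.8252i


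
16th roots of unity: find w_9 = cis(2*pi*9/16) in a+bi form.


Angle = 360*9/16 = 202.5°
a = cos(202.5°) = -0.9239
b = sin(202.5°) = -0.3827

-0.9239 - 0.3827i


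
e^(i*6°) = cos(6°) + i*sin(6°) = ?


cos(6°) = 0.9945
sin(6°) = 0.1045

e^(i*6°) = 0.9945 + 0.1045i


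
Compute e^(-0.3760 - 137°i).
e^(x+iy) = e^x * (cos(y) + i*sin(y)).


e^-0.3760 = 0.6866
cos(-137°) = -0.73135
sin(-137°) = -0.682
Real = 0.6866*(-0.73135) = -0.5021
Imag = 0.6866*(-0.682) = -0.4683

-0.5021 - 0.4683i


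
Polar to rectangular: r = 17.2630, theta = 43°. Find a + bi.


a = 17.2630*cos(43°) = 17.2630*0.731354 = 12.6254
b = 17.2630*sin(43°) = 17.2630*0.681998 = 11.7733

12.6254 + 11.7733i


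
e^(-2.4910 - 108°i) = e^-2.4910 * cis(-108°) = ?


e^-2.4910 = 0.0828
cos(-108°) = -0.309
sin(-108°) = -0.9511
Real = 0.0828*(-0.309) = -0.0256
Imag = 0.0828*(-0.9511) = -0.0788

-0.0256 - 0.0788i


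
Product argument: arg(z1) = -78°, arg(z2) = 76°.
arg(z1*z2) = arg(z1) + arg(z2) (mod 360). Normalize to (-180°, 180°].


arg(z1*z2) = -78° + 76° = -2°
Normalized to (-180°, 180°]: -2°

-2°


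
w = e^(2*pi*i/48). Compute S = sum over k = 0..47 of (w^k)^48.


The roots are w_k = w^k with w = e^(2*pi*i/48), and (w^k)^48 = (w^48)^k.
So S = 1 + u + u^2 + ... + u^(47) with u = w^48.
48 = 1*48 + 0, so 48 is a multiple of 48 and u = (w^48)^1 = 1.
Every one of the 48 terms equals 1: S = 48

S = 48


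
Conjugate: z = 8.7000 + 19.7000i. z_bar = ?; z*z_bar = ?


z_bar = 8.7000 - 19.7000i
z*z_bar = 8.7^2 + 19.7^2 = 75.69 + 388.09 = 463.78

z_bar = 8.7000 - 19.7000i, z*z_bar = 463.78


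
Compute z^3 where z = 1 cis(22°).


r^3 = 1^3 = 1
n*theta = 3*22° = 66° = 66° (mod 360)
a = 1*cos(66°) = 0.4067
b = 1*sin(66°) = 0.9135

1 cis(66°) = 0.4067 + 0.9135i


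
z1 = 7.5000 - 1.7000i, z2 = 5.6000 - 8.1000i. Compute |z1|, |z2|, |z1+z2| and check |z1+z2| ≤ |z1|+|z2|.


|z1| = sqrt(7.5^2 + (-1.7)^2) = sqrt(59.14) = 7.6903
|z2| = sqrt(5.6^2 + (-8.1)^2) = sqrt(96.97) = 9.8473
z1+z2 = 13.1000 - 9.8000i
|z1+z2| = sqrt(267.65) = 16.3600
|z1|+|z2| = 7.6903 + 9.8473 = 17.5376

|z1+z2| = 16.3600 ≤ |z1|+|z2| = 17.5376 (verified)


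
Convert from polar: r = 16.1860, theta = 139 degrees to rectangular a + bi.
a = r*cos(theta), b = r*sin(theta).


a = 16.1860*cos(139°) = 16.1860*(-0.75471) = -12.2157
b = 16.1860*sin(139°) = 16.1860*0.65606 = 10.6190

-12.2157 + 10.6190i


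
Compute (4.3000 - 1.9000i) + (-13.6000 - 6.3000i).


Real: 4.3 - 13.6 = -9.3
Imag: -1.9 - 6.3 = -8.2

-9.3000 - 8.2000i


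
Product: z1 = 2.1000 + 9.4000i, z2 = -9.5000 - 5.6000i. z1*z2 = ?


Real = 2.1*(-9.5) - 9.4*(-5.6) = -19.95 - (-52.64) = 32.69
Imag = 2.1*(-5.6) - (9.5)*9.4 = -11.76 - (89.3) = -101.06

32.6900 - 101.0600i


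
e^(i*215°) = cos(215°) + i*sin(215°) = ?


cos(215°) = -0.8192
sin(215°) = -0.5736

e^(i*215°) = -0.8192 - 0.5736i


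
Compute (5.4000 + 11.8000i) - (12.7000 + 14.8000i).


Real: 5.4 - 12.7 = -7.3
Imag: 11.8 - 14.8 = -3

-7.3000 - 3.0000i


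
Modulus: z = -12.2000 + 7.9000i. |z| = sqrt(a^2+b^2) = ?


|z| = sqrt((-12.2)^2 + 7.9^2) = sqrt(148.84 + 62.41) = sqrt(211.25) = 14.5344

|z| = 14.5344


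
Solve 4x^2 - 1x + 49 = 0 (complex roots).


disc = (-1)^2 - 4*4*49 = 1 - 784 = -783
sqrt(|disc|) = sqrt(783) = 27.9821
Real part = 1/(2*4) = 0.1250
Imag part = 27.9821/(2*4) = 3.4978

0.1250 ± 3.4978i


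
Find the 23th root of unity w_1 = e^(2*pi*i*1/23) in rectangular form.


Angle = 360*1/23 = 15.6522°
a = cos(15.6522°) = 0.9629
b = sin(15.6522°) = 0.2698

0.9629 + 0.2698i


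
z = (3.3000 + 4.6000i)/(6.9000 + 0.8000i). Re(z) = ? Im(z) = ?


Multiply by conjugate: (3.3000 + 4.6000i)(6.9000 - 0.8000i) / (6.9^2 + 0.8^2)
Numerator real = 3.3*6.9 + 4.6*0.8 = 26.45
Numerator imag = 4.6*6.9 - 3.3*0.8 = 29.1
Denominator = 48.25
Re(z) = 26.45/48.25 = 0.5482
Im(z) = 29.1/48.25 = 0.6031

Re(z) = 0.5482, Im(z) = 0.6031


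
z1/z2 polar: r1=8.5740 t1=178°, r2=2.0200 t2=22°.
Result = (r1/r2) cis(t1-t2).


r = 8.5740 / 2.0200 = 4.2446
theta = 178° - 22° = 156° = 156° (mod 360)

4.2446 cis(156°)


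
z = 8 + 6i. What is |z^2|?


|z| = sqrt(64+36) = sqrt(100) = 10
|z^2| = |z|^2 = 10^2 = 100

|z^2| = 100


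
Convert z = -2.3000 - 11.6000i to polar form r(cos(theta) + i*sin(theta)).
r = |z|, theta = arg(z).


r = sqrt(5.29+134.56) = sqrt(139.85) = 11.8258
theta = atan2(-11.6, -2.3) = -101.2149 degrees

r = 11.8258, theta = -101.2149 degrees


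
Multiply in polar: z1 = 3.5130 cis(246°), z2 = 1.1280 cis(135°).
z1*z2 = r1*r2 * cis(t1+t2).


r = 3.5130 * 1.1280 = 3.9627
theta = 246° + 135° = 381° = 21° (mod 360)

3.9627 cis(21°)


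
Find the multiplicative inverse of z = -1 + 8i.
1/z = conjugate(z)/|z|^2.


|z|^2 = 1+64 = 65
1/z = (-1 - 8i)/65

1/z = -0.0154 - 0.1231i


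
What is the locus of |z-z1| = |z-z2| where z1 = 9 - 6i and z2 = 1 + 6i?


Equal distances means the locus is the perpendicular bisector of z1 and z2.
Midpoint = ((9+1)/2, (-6+6)/2) = (5.0000, 0)

Perpendicular bisector through (5.0000, 0)


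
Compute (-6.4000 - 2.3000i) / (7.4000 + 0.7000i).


Conjugate of z2 = 7.4000 - 0.7000i
Numerator: (-6.4000 - 2.3000i)(7.4000 - 0.7000i) = -48.9700 - 12.5400i
Denominator: 7.4^2 + 0.7^2 = 55.25
Result = (-48.9700 - 12.5400i)/55.25

-0.8863 - 0.2270i


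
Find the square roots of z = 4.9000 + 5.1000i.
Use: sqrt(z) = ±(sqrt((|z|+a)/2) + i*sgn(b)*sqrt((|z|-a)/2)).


|z| = sqrt(24.01+26.01) = 7.0725
sqrt((|z|+a)/2) = sqrt((7.0725+4.9)/2) = sqrt(5.9862) = 2.4467
sqrt((|z|-a)/2) = sqrt((7.0725-4.9)/2) = sqrt(1.0862) = 1.0422

±(2.4467 + 1.0422i) i.e. 2.4467 + 1.0422i and -2.4467 - 1.0422i


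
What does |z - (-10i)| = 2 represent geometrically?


|z - z0| = r is a circle with center z0 and radius r.
Center = (0, -10), radius = 2

Circle with center (0, -10) and radius 2


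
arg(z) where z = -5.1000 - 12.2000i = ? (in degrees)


Re = -5.1, Im = -12.2
arg = atan2(-12.2, -5.1) = -112.6865 degrees

arg(z) = -112.6865 degrees


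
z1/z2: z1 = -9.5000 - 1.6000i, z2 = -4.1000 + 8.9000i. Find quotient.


Conjugate of z2 = -4.1000 - 8.9000i
Numerator: (-9.5000 - 1.6000i)(-4.1000 - 8.9000i) = 24.7100 + 91.1100i
Denominator: (-4.1)^2 + 8.9^2 = 96.02
Result = (24.7100 + 91.1100i)/96.02

0.2573 + 0.9489i


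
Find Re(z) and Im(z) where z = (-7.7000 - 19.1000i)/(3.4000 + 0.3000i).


Multiply by conjugate: (-7.7000 - 19.1000i)(3.4000 - 0.3000i) / (3.4^2 + 0.3^2)
Numerator real = -7.7*3.4 - (19.1)*0.3 = -31.91
Numerator imag = -19.1*3.4 - (-7.7)*0.3 = -62.63
Denominator = 11.65
Re(z) = -31.91/11.65 = -2.7391
Im(z) = -62.63/11.65 = -5.3760

Re(z) = -2.7391, Im(z) = -5.3760


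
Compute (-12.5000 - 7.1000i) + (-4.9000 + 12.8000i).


Real: -12.5 - 4.9 = -17.4
Imag: -7.1 + 12.8 = 5.7

-17.4000 + 5.7000i


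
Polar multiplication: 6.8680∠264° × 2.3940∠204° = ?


r = 6.8680 * 2.3940 = 16.4420
theta = 264° + 204° = 468° = 108° (mod 360)

16.4420 cis(108°)


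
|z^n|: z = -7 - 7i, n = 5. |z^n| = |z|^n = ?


|z| = sqrt(49+49) = sqrt(98) = 9.8995
|z^5| = |z|^5 = (sqrt(98))^5 = 98^2 * sqrt(98) = 9604*sqrt(98)

|z^5| = 9604*sqrt(98) ≈ 95074.7494


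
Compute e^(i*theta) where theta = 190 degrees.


cos(190°) = -0.9848
sin(190°) = -0.1736

e^(i*190°) = -0.9848 - 0.1736i


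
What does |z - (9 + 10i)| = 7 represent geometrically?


|z - z0| = r is a circle with center z0 and radius r.
Center = (9, 10), radius = 7

Circle with center (9, 10) and radius 7


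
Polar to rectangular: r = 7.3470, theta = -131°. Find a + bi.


a = 7.3470*cos(-131°) = 7.3470*(-0.65606) = -4.8201
b = 7.3470*sin(-131°) = 7.3470*(-0.75471) = -5.5449

-4.8201 - 5.5449i


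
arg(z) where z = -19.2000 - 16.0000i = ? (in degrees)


Re = -19.2, Im = -16
arg = atan2(-16, -19.2) = -140.1944 degrees

arg(z) = -140.1944 degrees


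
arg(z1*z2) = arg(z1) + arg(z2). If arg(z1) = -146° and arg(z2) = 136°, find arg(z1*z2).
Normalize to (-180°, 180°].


arg(z1*z2) = -146° + 136° = -10°
Normalized to (-180°, 180°]: -10°

-10°


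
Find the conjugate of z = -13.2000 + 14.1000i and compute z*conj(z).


z_bar = -13.2000 - 14.1000i
z*z_bar = (-13.2)^2 + 14.1^2 = 174.24 + 198.81 = 373.05

z_bar = -13.2000 - 14.1000i, z*z_bar = 373.05


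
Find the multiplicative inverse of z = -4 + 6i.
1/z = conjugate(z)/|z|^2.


|z|^2 = 16+36 = 52
1/z = (-4 - 6i)/52

1/z = -0.0769 - 0.1154i


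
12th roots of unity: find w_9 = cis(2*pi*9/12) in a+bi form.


Angle = 360*9/12 = 270°
a = cos(270°) = 0
b = sin(270°) = -1.0000

0 - 1.0000i


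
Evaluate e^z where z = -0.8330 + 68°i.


e^-0.8330 = 0.43474
cos(68°) = 0.3746
sin(68°) = 0.9272
Real = 0.43474*0.3746 = 0.1629
Imag = 0.43474*0.9272 = 0.4031

0.1629 + 0.4031i


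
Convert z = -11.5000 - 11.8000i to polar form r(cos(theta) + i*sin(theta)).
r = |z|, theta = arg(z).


r = sqrt(132.25+139.24) = sqrt(271.49) = 16.4770
theta = atan2(-11.8, -11.5) = -134.2623 degrees

r = 16.4770, theta = -134.2623 degrees


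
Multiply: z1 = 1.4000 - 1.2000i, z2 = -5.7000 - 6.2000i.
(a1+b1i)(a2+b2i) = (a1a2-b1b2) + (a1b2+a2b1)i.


Real = 1.4*(-5.7) - (-1.2)*(-6.2) = -7.98 - 7.44 = -15.42
Imag = 1.4*(-6.2) - (5.7)*(-1.2) = -8.68 + 6.84 = -1.84

-15.4200 - 1.8400i


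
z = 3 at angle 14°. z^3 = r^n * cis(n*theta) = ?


r^3 = 3^3 = 27
n*theta = 3*14° = 42° = 42° (mod 360)
a = 27*cos(42°) = 20.0649
b = 27*sin(42°) = 18.0665

27 cis(42°) = 20.0649 + 18.0665i


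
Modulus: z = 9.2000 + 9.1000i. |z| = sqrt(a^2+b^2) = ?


|z| = sqrt(9.2^2 + 9.1^2) = sqrt(84.64 + 82.81) = sqrt(167.45) = 12.9402

|z| = 12.9402


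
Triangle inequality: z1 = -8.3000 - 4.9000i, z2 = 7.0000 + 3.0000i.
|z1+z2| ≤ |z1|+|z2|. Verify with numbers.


|z1| = sqrt((-8.3)^2 + (-4.9)^2) = sqrt(92.9) = 9.6385
|z2| = sqrt(7^2 + 3^2) = sqrt(58) = 7.6158
z1+z2 = -1.3000 - 1.9000i
|z1+z2| = sqrt(5.3) = 2.3022
|z1|+|z2| = 9.6385 + 7.6158 = 17.2543

|z1+z2| = 2.3022 ≤ |z1|+|z2| = 17.2543 (verified)


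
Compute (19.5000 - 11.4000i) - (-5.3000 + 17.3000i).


Real: 19.5 + 5.3 = 24.8
Imag: -11.4 - 17.3 = -28.7

24.8000 - 28.7000i


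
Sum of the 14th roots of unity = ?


The sum of all 14th roots of unity is 0.
Geometric series: (1 - w^14)/(1 - w) = (1-1)/(1-w) = 0 since w^14 = 1, w ≠ 1.
Alternatively: coefficient of z^13 in z^14 - 1 is 0.

0


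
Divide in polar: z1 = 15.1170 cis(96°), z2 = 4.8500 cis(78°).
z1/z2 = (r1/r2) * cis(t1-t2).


r = 15.1170 / 4.8500 = 3.1169
theta = 96° - 78° = 18° = 18° (mod 360)

3.1169 cis(18°)


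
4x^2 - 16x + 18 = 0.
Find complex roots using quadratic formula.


disc = (-16)^2 - 4*4*18 = 256 - 288 = -32
sqrt(|disc|) = sqrt(32) = 5.6569
Real part = 16/(2*4) = 2.0000
Imag part = 5.6569/(2*4) = 0.7071

2.0000 ± 0.7071i


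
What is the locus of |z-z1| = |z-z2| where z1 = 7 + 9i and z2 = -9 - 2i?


Equal distances means the locus is the perpendicular bisector of z1 and z2.
Midpoint = ((7+(-9))/2, (9+(-2))/2) = (-1.0000, 3.5000)

Perpendicular bisector through (-1.0000, 3.5000)


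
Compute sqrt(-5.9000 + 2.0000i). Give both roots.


|z| = sqrt(34.81+4) = 6.2298
sqrt((|z|+a)/2) = sqrt((6.2298+(-5.9))/2) = sqrt(0.1649) = 0.4061
sqrt((|z|-a)/2) = sqrt((6.2298-(-5.9))/2) = sqrt(6.0649) = 2.4627

±(0.4061 + 2.4627i) i.e. 0.4061 + 2.4627i and -0.4061 - 2.4627i


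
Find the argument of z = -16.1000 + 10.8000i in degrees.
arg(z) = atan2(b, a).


Re = -16.1, Im = 10.8
arg = atan2(10.8, -16.1) = 146.1460 degrees

arg(z) = 146.1460 degrees


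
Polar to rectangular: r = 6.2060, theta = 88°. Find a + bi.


a = 6.2060*cos(88°) = 6.2060*0.0349 = 0.2166
b = 6.2060*sin(88°) = 6.2060*0.99939 = 6.2022

0.2166 + 6.2022i


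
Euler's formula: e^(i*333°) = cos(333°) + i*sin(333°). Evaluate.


cos(333°) = 0.8910
sin(333°) = -0.4540

e^(i*333°) = 0.8910 - 0.4540i


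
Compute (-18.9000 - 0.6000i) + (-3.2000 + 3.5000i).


Real: -18.9 - 3.2 = -22.1
Imag: -0.6 + 3.5 = 2.9

-22.1000 + 2.9000i


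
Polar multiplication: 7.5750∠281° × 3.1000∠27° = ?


r = 7.5750 * 3.1000 = 23.4825
theta = 281° + 27° = 308° = 308° (mod 360)

23.4825 cis(308°)


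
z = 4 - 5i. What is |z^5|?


|z| = sqrt(16+25) = sqrt(41) = 6.4031
|z^5| = |z|^5 = (sqrt(41))^5 = 41^2 * sqrt(41) = 1681*sqrt(41)

|z^5| = 1681*sqrt(41) ≈ 10763.6518


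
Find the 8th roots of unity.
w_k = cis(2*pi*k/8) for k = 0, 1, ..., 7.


The 8th roots of unity are cis(360k/8°) for k=0..7
Angle step = 360/8 = 45°
Primitive root: cis(45°)
Primitive root = 0.7071 + 0.7071i

8 roots at angles: 0°, 45°, 90°, 135°, 180°, 225°, 270°, 315°


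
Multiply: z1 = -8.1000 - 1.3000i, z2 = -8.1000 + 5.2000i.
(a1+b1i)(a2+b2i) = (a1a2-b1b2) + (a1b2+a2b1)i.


Real = -8.1*(-8.1) - (-1.3)*5.2 = 65.61 - (-6.76) = 72.37
Imag = -8.1*5.2 - (8.1)*(-1.3) = -42.12 + 10.53 = -31.59

72.3700 - 31.5900i


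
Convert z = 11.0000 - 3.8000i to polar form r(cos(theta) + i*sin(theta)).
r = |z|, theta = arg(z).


r = sqrt(121+14.44) = sqrt(135.44) = 11.6379
theta = atan2(-3.8, 11) = -19.0577 degrees

r = 11.6379, theta = -19.0577 degrees


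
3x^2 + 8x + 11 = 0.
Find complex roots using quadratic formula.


disc = 8^2 - 4*3*11 = 64 - 132 = -68
sqrt(|disc|) = sqrt(68) = 8.2462
Real part = -8/(2*3) = -1.3333
Imag part = 8.2462/(2*3) = 1.3744

-1.3333 ± 1.3744i


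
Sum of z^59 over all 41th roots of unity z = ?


The roots are w_k = w^k with w = e^(2*pi*i/41), and (w^k)^59 = (w^59)^k.
So S = 1 + u + u^2 + ... + u^(40) with u = w^59.
59 = 1*41 + 18, so 59 is not a multiple of 41: u = (w^41)^1 * w^18 = w^18 ≠ 1 (w is a primitive 41th root), while u^41 = (w^41)^59 = 1.
Geometric series: S = (1 - u^41)/(1 - u) = (1 - 1)/(1 - u) = 0

S = 0


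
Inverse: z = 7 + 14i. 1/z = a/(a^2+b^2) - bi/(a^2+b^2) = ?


|z|^2 = 49+196 = 245
1/z = (7 - 14i)/245

1/z = 0.0286 - 0.0571i


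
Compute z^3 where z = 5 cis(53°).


r^3 = 5^3 = 125
n*theta = 3*53° = 159° = 159° (mod 360)
a = 125*cos(159°) = -116.6976
b = 125*sin(159°) = 44.7960

125 cis(159°) = -116.6976 + 44.7960i


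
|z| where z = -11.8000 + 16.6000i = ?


|z| = sqrt((-11.8)^2 + 16.6^2) = sqrt(139.24 + 275.56) = sqrt(414.8) = 20.3666

|z| = 20.3666


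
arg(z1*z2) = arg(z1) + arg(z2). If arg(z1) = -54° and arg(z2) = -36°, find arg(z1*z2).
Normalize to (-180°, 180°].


arg(z1*z2) = -54° - 36° = -90°
Normalized to (-180°, 180°]: -90°

-90°


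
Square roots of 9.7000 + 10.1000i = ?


|z| = sqrt(94.09+102.01) = 14.0036
sqrt((|z|+a)/2) = sqrt((14.0036+9.7)/2) = sqrt(11.8518) = 3.4426
sqrt((|z|-a)/2) = sqrt((14.0036-9.7)/2) = sqrt(2.1518) = 1.4669

±(3.4426 + 1.4669i) i.e. 3.4426 + 1.4669i and -3.4426 - 1.4669i


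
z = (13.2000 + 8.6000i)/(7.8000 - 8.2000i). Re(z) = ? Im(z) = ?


Multiply by conjugate: (13.2000 + 8.6000i)(7.8000 + 8.2000i) / (7.8^2 + (-8.2)^2)
Numerator real = 13.2*7.8 + 8.6*(-8.2) = 32.44
Numerator imag = 8.6*7.8 - 13.2*(-8.2) = 175.32
Denominator = 128.08
Re(z) = 32.44/128.08 = 0.2533
Im(z) = 175.32/128.08 = 1.3688

Re(z) = 0.2533, Im(z) = 1.3688


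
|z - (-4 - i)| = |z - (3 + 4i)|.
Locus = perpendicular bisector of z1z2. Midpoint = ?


Equal distances means the locus is the perpendicular bisector of z1 and z2.
Midpoint = ((-4+3)/2, (-1+4)/2) = (-0.5000, 1.5000)

Perpendicular bisector through (-0.5000, 1.5000)


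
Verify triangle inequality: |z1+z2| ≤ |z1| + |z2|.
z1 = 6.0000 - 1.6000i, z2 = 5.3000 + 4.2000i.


|z1| = sqrt(6^2 + (-1.6)^2) = sqrt(38.56) = 6.2097
|z2| = sqrt(5.3^2 + 4.2^2) = sqrt(45.73) = 6.7624
z1+z2 = 11.3000 + 2.6000i
|z1+z2| = sqrt(134.45) = 11.5953
|z1|+|z2| = 6.2097 + 6.7624 = 12.9721

|z1+z2| = 11.5953 ≤ |z1|+|z2| = 12.9721 (verified)


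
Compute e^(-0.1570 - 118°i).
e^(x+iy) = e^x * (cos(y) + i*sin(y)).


e^-0.1570 = 0.8547
cos(-118°) = -0.4695
sin(-118°) = -0.88295
Real = 0.8547*(-0.4695) = -0.4013
Imag = 0.8547*(-0.88295) = -0.7547

-0.4013 - 0.7547i


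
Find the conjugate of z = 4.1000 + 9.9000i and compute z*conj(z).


z_bar = 4.1000 - 9.9000i
z*z_bar = 4.1^2 + 9.9^2 = 16.81 + 98.01 = 114.82

z_bar = 4.1000 - 9.9000i, z*z_bar = 114.82


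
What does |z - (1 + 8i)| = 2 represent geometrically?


|z - z0| = r is a circle with center z0 and radius r.
Center = (1, 8), radius = 2

Circle with center (1, 8) and radius 2


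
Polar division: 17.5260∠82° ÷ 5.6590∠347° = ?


r = 17.5260 / 5.6590 = 3.0970
theta = 82° - 347° = -265° = 95° (mod 360)

3.0970 cis(95°)


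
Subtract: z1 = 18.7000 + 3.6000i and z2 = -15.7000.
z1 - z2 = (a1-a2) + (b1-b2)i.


Real: 18.7 + 15.7 = 34.4
Imag: 3.6 - 0 = 3.6

34.4000 + 3.6000i


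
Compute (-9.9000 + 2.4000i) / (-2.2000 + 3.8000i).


Conjugate of z2 = -2.2000 - 3.8000i
Numerator: (-9.9000 + 2.4000i)(-2.2000 - 3.8000i) = 30.9000 + 32.3400i
Denominator: (-2.2)^2 + 3.8^2 = 19.28
Result = (30.9000 + 32.3400i)/19.28

1.6027 + 1.6774i


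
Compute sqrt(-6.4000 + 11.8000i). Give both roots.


|z| = sqrt(40.96+139.24) = 13.4239
sqrt((|z|+a)/2) = sqrt((13.4239+(-6.4))/2) = sqrt(3.5119) = 1.8740
sqrt((|z|-a)/2) = sqrt((13.4239-(-6.4))/2) = sqrt(9.9119) = 3.1483

±(1.8740 + 3.1483i) i.e. 1.8740 + 3.1483i and -1.8740 - 3.1483i


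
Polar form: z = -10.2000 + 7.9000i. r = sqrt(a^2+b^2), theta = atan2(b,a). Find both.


r = sqrt(104.04+62.41) = sqrt(166.45) = 12.9016
theta = atan2(7.9, -10.2) = 142.2419 degrees

r = 12.9016, theta = 142.2419 degrees


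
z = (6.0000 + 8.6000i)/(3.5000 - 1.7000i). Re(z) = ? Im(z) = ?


Multiply by conjugate: (6.0000 + 8.6000i)(3.5000 + 1.7000i) / (3.5^2 + (-1.7)^2)
Numerator real = 6*3.5 + 8.6*(-1.7) = 6.38
Numerator imag = 8.6*3.5 - 6*(-1.7) = 40.3
Denominator = 15.14
Re(z) = 6.38/15.14 = 0.4214
Im(z) = 40.3/15.14 = 2.6618

Re(z) = 0.4214, Im(z) = 2.6618


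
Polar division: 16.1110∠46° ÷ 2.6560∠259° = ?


r = 16.1110 / 2.6560 = 6.0659
theta = 46° - 259° = -213° = 147° (mod 360)

6.0659 cis(147°)


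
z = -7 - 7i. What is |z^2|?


|z| = sqrt(49+49) = sqrt(98) = 9.8995
|z^2| = |z|^2 = (sqrt(98))^2 = 98

|z^2| = 98


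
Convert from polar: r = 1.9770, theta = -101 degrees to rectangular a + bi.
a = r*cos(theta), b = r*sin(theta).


a = 1.9770*cos(-101°) = 1.9770*(-0.1908) = -0.3772
b = 1.9770*sin(-101°) = 1.9770*(-0.98163) = -1.9407

-0.3772 - 1.9407i


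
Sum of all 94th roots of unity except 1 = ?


With w = e^(2*pi*i/94), all 94 of the 94th roots of unity w^0 = 1, w, ..., w^(93) sum to 0: 1 + w + ... + w^(93) = (1 - w^94)/(1 - w) = 0 since w^94 = 1, w ≠ 1.
Removing the root 1: w + w^2 + ... + w^(93) = 0 - 1 = -1

Sum = -1


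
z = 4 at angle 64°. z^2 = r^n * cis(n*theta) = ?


r^2 = 4^2 = 16
n*theta = 2*64° = 128° = 128° (mod 360)
a = 16*cos(128°) = -9.8506
b = 16*sin(128°) = 12.6082

16 cis(128°) = -9.8506 + 12.6082i


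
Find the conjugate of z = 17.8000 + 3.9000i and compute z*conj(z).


z_bar = 17.8000 - 3.9000i
z*z_bar = 17.8^2 + 3.9^2 = 316.84 + 15.21 = 332.05

z_bar = 17.8000 - 3.9000i, z*z_bar = 332.05


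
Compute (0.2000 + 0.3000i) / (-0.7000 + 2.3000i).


Conjugate of z2 = -0.7000 - 2.3000i
Numerator: (0.2000 + 0.3000i)(-0.7000 - 2.3000i) = 0.5500 - 0.6700i
Denominator: (-0.7)^2 + 2.3^2 = 5.78
Result = (0.5500 - 0.6700i)/5.78

0.0952 - 0.1159i


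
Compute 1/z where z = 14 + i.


|z|^2 = 196+1 = 197
1/z = (14 - 1i)/197

1/z = 0.0711 - 0.0051i


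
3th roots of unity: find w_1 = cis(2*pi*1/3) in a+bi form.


Angle = 360*1/3 = 120°
a = cos(120°) = -0.5000
b = sin(120°) = 0.8660

-0.5000 + 0.8660i


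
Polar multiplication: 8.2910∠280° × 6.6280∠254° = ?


r = 8.2910 * 6.6280 = 54.9527
theta = 280° + 254° = 534° = 174° (mod 360)

54.9527 cis(174°)


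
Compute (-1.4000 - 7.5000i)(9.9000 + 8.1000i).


Real = -1.4*9.9 - (-7.5)*8.1 = -13.86 - (-60.75) = 46.89
Imag = -1.4*8.1 + 9.9*(-7.5) = -11.34 - (74.25) = -85.59

46.8900 - 85.5900i


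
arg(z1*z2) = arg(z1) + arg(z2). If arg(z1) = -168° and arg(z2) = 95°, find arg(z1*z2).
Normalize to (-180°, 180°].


arg(z1*z2) = -168° + 95° = -73°
Normalized to (-180°, 180°]: -73°

-73°


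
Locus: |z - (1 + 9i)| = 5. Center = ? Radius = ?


|z - z0| = r is a circle with center z0 and radius r.
Center = (1, 9), radius = 5

Circle with center (1, 9) and radius 5


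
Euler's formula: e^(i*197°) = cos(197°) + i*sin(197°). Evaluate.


cos(197°) = -0.9563
sin(197°) = -0.2924

e^(i*197°) = -0.9563 - 0.2924i


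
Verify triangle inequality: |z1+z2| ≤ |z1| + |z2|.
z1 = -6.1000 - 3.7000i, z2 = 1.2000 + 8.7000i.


|z1| = sqrt((-6.1)^2 + (-3.7)^2) = sqrt(50.9) = 7.1344
|z2| = sqrt(1.2^2 + 8.7^2) = sqrt(77.13) = 8.7824
z1+z2 = -4.9000 + 5.0000i
|z1+z2| = sqrt(49.01) = 7.0007
|z1|+|z2| = 7.1344 + 8.7824 = 15.9168

|z1+z2| = 7.0007 ≤ |z1|+|z2| = 15.9168 (verified)


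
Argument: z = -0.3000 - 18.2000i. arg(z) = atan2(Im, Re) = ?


Re = -0.3, Im = -18.2
arg = atan2(-18.2, -0.3) = -90.9444 degrees

arg(z) = -90.9444 degrees


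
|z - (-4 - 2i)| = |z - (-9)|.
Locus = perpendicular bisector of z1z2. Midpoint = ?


Equal distances means the locus is the perpendicular bisector of z1 and z2.
Midpoint = ((-4+(-9))/2, (-2+0)/2) = (-6.5000, -1.0000)

Perpendicular bisector through (-6.5000, -1.0000)


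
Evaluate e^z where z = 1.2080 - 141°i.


e^1.2080 = 3.34678
cos(-141°) = -0.777146
sin(-141°) = -0.62932
Real = 3.34678*(-0.777146) = -2.6009
Imag = 3.34678*(-0.62932) = -2.1062

-2.6009 - 2.1062i


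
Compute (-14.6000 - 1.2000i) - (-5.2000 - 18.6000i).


Real: -14.6 + 5.2 = -9.4
Imag: -1.2 + 18.6 = 17.4

-9.4000 + 17.4000i


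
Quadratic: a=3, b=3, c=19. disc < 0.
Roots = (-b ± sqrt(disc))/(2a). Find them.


disc = 3^2 - 4*3*19 = 9 - 228 = -219
sqrt(|disc|) = sqrt(219) = 14.7986
Real part = -3/(2*3) = -0.5000
Imag part = 14.7986/(2*3) = 2.4664

-0.5000 ± 2.4664i


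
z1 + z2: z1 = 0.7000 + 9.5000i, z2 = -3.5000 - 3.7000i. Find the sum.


Real: 0.7 - 3.5 = -2.8
Imag: 9.5 - 3.7 = 5.8

-2.8000 + 5.8000i


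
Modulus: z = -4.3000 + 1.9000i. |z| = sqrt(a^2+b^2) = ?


|z| = sqrt((-4.3)^2 + 1.9^2) = sqrt(18.49 + 3.61) = sqrt(22.1) = 4.7011

|z| = 4.7011


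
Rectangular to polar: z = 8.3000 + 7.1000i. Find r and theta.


r = sqrt(68.89+50.41) = sqrt(119.3) = 10.9225
theta = atan2(7.1, 8.3) = 40.5444 degrees

r = 10.9225, theta = 40.5444 degrees


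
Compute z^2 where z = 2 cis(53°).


r^2 = 2^2 = 4
n*theta = 2*53° = 106° = 106° (mod 360)
a = 4*cos(106°) = -1.1025
b = 4*sin(106°) = 3.8450

4 cis(106°) = -1.1025 + 3.8450i


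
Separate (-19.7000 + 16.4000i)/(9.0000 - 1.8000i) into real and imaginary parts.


Multiply by conjugate: (-19.7000 + 16.4000i)(9.0000 + 1.8000i) / (9^2 + (-1.8)^2)
Numerator real = -19.7*9 + 16.4*(-1.8) = -206.82
Numerator imag = 16.4*9 - (-19.7)*(-1.8) = 112.14
Denominator = 84.24
Re(z) = -206.82/84.24 = -2.4551
Im(z) = 112.14/84.24 = 1.3312

Re(z) = -2.4551, Im(z) = 1.3312


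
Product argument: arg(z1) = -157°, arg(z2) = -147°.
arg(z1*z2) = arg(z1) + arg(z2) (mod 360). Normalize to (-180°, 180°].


arg(z1*z2) = -157° - 147° = -304°
Normalized to (-180°, 180°]: 56°

56°


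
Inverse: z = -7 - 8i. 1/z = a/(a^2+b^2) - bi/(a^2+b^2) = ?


|z|^2 = 49+64 = 113
1/z = (-7 + 8i)/113

1/z = -0.0619 + 0.0708i


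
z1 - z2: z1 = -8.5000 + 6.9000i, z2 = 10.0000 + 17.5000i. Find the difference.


Real: -8.5 - 10 = -18.5
Imag: 6.9 - 17.5 = -10.6

-18.5000 - 10.6000i


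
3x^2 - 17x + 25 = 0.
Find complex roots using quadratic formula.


disc = (-17)^2 - 4*3*25 = 289 - 300 = -11
sqrt(|disc|) = sqrt(11) = 3.3166
Real part = 17/(2*3) = 2.8333
Imag part = 3.3166/(2*3) = 0.5528

2.8333 ± 0.5528i


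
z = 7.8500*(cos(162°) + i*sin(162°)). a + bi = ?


a = 7.8500*cos(162°) = 7.8500*(-0.95106) = -7.4658
b = 7.8500*sin(162°) = 7.8500*0.30902 = 2.4258

-7.4658 + 2.4258i


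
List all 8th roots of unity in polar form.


The 8th roots of unity are cis(360k/8°) for k=0..7
Angle step = 360/8 = 45°
Primitive root: cis(45°)
Primitive root = 0.7071 + 0.7071i

8 roots at angles: 0°, 45°, 90°, 135°, 180°, 225°, 270°, 315°


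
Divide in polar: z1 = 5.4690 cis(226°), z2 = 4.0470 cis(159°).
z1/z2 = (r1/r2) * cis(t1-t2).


r = 5.4690 / 4.0470 = 1.3514
theta = 226° - 159° = 67° = 67° (mod 360)

1.3514 cis(67°)


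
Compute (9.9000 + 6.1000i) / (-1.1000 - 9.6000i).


Conjugate of z2 = -1.1000 + 9.6000i
Numerator: (9.9000 + 6.1000i)(-1.1000 + 9.6000i) = -69.4500 + 88.3300i
Denominator: (-1.1)^2 + (-9.6)^2 = 93.37
Result = (-69.4500 + 88.3300i)/93.37

-0.7438 + 0.9460i


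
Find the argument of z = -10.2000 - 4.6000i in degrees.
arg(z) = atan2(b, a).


Re = -10.2, Im = -4.6
arg = atan2(-4.6, -10.2) = -155.7256 degrees

arg(z) = -155.7256 degrees


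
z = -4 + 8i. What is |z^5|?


|z| = sqrt(16+64) = sqrt(80) = 8.9443
|z^5| = |z|^5 = (sqrt(80))^5 = 80^2 * sqrt(80) = 6400*sqrt(80)

|z^5| = 6400*sqrt(80) ≈ 57243.3402


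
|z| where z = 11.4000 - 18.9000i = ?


|z| = sqrt(11.4^2 + (-18.9)^2) = sqrt(129.96 + 357.21) = sqrt(487.17) = 22.0719

|z| = 22.0719


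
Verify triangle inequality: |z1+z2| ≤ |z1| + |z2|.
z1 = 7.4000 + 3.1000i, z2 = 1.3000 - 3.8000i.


|z1| = sqrt(7.4^2 + 3.1^2) = sqrt(64.37) = 8.0231
|z2| = sqrt(1.3^2 + (-3.8)^2) = sqrt(16.13) = 4.0162
z1+z2 = 8.7000 - 0.7000i
|z1+z2| = sqrt(76.18) = 8.7281
|z1|+|z2| = 8.0231 + 4.0162 = 12.0393

|z1+z2| = 8.7281 ≤ |z1|+|z2| = 12.0393 (verified)


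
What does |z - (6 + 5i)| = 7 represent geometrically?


|z - z0| = r is a circle with center z0 and radius r.
Center = (6, 5), radius = 7

Circle with center (6, 5) and radius 7


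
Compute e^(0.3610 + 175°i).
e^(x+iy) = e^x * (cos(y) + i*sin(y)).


e^0.3610 = 1.43476
cos(175°) = -0.9962
sin(175°) = 0.087156
Real = 1.43476*(-0.9962) = -1.4293
Imag = 1.43476*0.087156 = 0.1250

-1.4293 + 0.1250i


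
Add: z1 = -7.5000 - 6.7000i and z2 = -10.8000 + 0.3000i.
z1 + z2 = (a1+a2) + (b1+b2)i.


Real: -7.5 - 10.8 = -18.3
Imag: -6.7 + 0.3 = -6.4

-18.3000 - 6.4000i


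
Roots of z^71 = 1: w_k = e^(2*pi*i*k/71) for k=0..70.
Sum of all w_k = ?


The sum of all 71th roots of unity is 0.
Geometric series: (1 - w^71)/(1 - w) = (1-1)/(1-w) = 0 since w^71 = 1, w ≠ 1.
Alternatively: coefficient of z^70 in z^71 - 1 is 0.

0


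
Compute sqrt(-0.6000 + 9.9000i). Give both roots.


|z| = sqrt(0.36+98.01) = 9.9182
sqrt((|z|+a)/2) = sqrt((9.9182+(-0.6))/2) = sqrt(4.6591) = 2.1585
sqrt((|z|-a)/2) = sqrt((9.9182-(-0.6))/2) = sqrt(5.2591) = 2.2933

±(2.1585 + 2.2933i) i.e. 2.1585 + 2.2933i and -2.1585 - 2.2933i
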